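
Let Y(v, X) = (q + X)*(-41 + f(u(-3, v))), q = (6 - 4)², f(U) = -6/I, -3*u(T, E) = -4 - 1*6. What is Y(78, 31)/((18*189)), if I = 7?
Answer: -1465/3402 ≈ -0.43063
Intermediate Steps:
u(T, E) = 10/3 (u(T, E) = -(-4 - 1*6)/3 = -(-4 - 6)/3 = -⅓*(-10) = 10/3)
f(U) = -6/7
q = 4 (q = 2² = 4)
Y(v, X) = -1172/7 - 293*X/7 (Y(v, X) = (4 + X)*(-41 - 6/7) = (4 + X)*(-293/7) = -1172/7 - 293*X/7)
Y(78, 31)/((18*189)) = (-1172/7 - 293/7*31)/((18*189)) = (-1172/7 - 9083/7)/3402 = -1465*1/3402 = -1465/3402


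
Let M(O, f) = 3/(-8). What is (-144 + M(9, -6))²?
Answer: 1334025/64 ≈ 20844.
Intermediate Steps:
M(O, f) = -3/8 (M(O, f) = 3*(-⅛) = -3/8)
(-144 + M(9, -6))² = (-144 - 3/8)² = (-1155/8)² = 1334025/64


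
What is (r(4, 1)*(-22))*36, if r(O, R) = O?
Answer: -3168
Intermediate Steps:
(r(4, 1)*(-22))*36 = (4*(-22))*36 = -88*36 = -3168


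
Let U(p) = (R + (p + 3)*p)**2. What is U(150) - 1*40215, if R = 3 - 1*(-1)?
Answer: 526845901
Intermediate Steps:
R = 4 (R = 3 + 1 = 4)
U(p) = (4 + p*(3 + p))**2 (U(p) = (4 + (p + 3)*p)**2 = (4 + (3 + p)*p)**2 = (4 + p*(3 + p))**2)
U(150) - 1*40215 = (4 + 150**2 + 3*150)**2 - 1*40215 = (4 + 22500 + 450)**2 - 40215 = 22954**2 - 40215 = 526886116 - 40215 = 526845901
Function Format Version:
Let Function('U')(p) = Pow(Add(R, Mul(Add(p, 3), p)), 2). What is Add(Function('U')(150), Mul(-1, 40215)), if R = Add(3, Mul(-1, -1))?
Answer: 526845901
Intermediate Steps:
R = 4 (R = Add(3, 1) = 4)
Function('U')(p) = Pow(Add(4, Mul(p, Add(3, p))), 2) (Function('U')(p) = Pow(Add(4, Mul(Add(p, 3), p)), 2) = Pow(Add(4, Mul(Add(3, p), p)), 2) = Pow(Add(4, Mul(p, Add(3, p))), 2))
Add(Function('U')(150), Mul(-1, 40215)) = Add(Pow(Add(4, Pow(150, 2), Mul(3, 150)), 2), Mul(-1, 40215)) = Add(Pow(Add(4, 22500, 450), 2), -40215) = Add(Pow(22954, 2), -40215) = Add(526886116, -40215) = 526845901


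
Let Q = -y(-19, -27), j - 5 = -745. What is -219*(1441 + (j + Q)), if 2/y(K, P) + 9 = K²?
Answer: -27019125/176 ≈ -1.5352e+5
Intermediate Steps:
j = -740 (j = 5 - 745 = -740)
y(K, P) = 2/(-9 + K²)
Q = -1/176 (Q = -2/(-9 + (-19)²) = -2/(-9 + 361) = -2/352 = -1*1/176 = -1/176 ≈ -0.0056818)
-219*(1441 + (j + Q)) = -219*(1441 + (-740 - 1/176)) = -219*(1441 - 130241/176) = -219*123375/176 = -27019125/176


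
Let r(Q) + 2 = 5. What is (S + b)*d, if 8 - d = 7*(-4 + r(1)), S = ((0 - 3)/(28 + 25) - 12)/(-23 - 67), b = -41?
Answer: -64977/106 ≈ -612.99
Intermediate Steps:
r(Q) = 3 (r(Q) = -2 + 5 = 3)
S = 71/530 (S = (-3/53 - 12)/(-90) = (-3*1/53 - 12)*(-1/90) = (-3/53 - 12)*(-1/90) = -639/53*(-1/90) = 71/530 ≈ 0.13396)
d = 15 (d = 8 - 7*(-4 + 3) = 8 - 7*(-1) = 8 - 1*(-7) = 8 + 7 = 15)
(S + b)*d = (71/530 - 41)*15 = -21659/530*15 = -64977/106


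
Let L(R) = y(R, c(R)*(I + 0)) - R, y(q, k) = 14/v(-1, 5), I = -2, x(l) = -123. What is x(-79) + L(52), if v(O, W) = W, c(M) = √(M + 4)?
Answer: -861/5 ≈ -172.20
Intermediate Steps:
c(M) = √(4 + M)
y(q, k) = 14/5
L(R) = 14/5 - R
x(-79) + L(52) = -123 + (14/5 - 1*52) = -123 + (14/5 - 52) = -123 - 246/5 = -861/5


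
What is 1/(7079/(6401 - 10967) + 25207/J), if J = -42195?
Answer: -21406930/45977063 ≈ -0.46560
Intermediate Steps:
1/(7079/(6401 - 10967) + 25207/J) = 1/(7079/(6401 - 10967) + 25207/(-42195)) = 1/(7079/(-4566) + 25207*(-1/42195)) = 1/(7079*(-1/4566) - 25207/42195) = 1/(-7079/4566 - 25207/42195) = 1/(-45977063/21406930) = -21406930/45977063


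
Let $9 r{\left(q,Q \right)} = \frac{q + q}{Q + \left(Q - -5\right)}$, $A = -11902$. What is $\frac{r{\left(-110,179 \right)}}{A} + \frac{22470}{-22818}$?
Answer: $- \frac{6619050985}{6721600941} \approx -0.98474$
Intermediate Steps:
$r{\left(q,Q \right)} = \frac{2 q}{9 \left(5 + 2 Q\right)}$ ($r{\left(q,Q \right)} = \frac{\left(q + q\right) \frac{1}{Q + \left(Q - -5\right)}}{9} = \frac{2 q \frac{1}{Q + \left(Q + 5\right)}}{9} = \frac{2 q \frac{1}{Q + \left(5 + Q\right)}}{9} = \frac{2 q \frac{1}{5 + 2 Q}}{9} = \frac{2 q}{9 \left(5 + 2 Q\right)}$)
$\frac{r{\left(-110,179 \right)}}{A} + \frac{22470}{-22818} = \frac{\frac{2}{9} \left(-110\right) \frac{1}{5 + 2 \cdot 179}}{-11902} + \frac{22470}{-22818} = \frac{2}{9} \left(-110\right) \frac{1}{5 + 358} \left(- \frac{1}{11902}\right) + 22470 \left(- \frac{1}{22818}\right) = \frac{2}{9} \left(-110\right) \frac{1}{363} \left(- \frac{1}{11902}\right) - \frac{3745}{3803} = \left(- \frac{20}{297}\right) \left(- \frac{1}{11902}\right) - \frac{3745}{3803} = \frac{10}{1767447} - \frac{3745}{3803} = - \frac{6619050985}{6721600941}$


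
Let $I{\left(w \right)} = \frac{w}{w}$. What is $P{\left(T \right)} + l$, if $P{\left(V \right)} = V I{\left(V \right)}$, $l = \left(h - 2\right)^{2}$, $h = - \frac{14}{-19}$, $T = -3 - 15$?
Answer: $- \frac{5922}{361} \approx -16.404$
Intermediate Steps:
$I{\left(w \right)} = 1$
$T = -18$ ($T = -3 - 15 = -18$)
$h = \frac{14}{19}$ ($h = \left(-14\right) \left(- \frac{1}{19}\right) = \frac{14}{19} \approx 0.73684$)
$l = \frac{576}{361}$ ($l = \left(\frac{14}{19} - 2\right)^{2} = \left(- \frac{24}{19}\right)^{2} = \frac{576}{361} \approx 1.5956$)
$P{\left(V \right)} = V$ ($P{\left(V \right)} = V 1 = V$)
$P{\left(T \right)} + l = -18 + \frac{576}{361} = - \frac{5922}{361}$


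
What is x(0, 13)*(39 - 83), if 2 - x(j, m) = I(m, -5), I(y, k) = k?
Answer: -308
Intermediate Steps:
x(j, m) = 7 (x(j, m) = 2 - 1*(-5) = 2 + 5 = 7)
x(0, 13)*(39 - 83) = 7*(39 - 83) = 7*(-44) = -308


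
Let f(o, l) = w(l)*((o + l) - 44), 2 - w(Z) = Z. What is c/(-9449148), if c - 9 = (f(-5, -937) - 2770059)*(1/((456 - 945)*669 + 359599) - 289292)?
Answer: -11568010248265059/102233481928 ≈ -1.1315e+5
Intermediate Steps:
w(Z) = 2 - Z
f(o, l) = (2 - l)*(-44 + l + o) (f(o, l) = (2 - l)*((o + l) - 44) = (2 - l)*((l + o) - 44) = (2 - l)*(-44 + l + o))
c = 34704030744795177/32458 (c = 9 + (-(-2 - 937)*(-44 - 937 - 5) - 2770059)*(1/((456 - 945)*669 + 359599) - 289292) = 9 + (-1*(-939)*(-986) - 2770059)*(1/(-489*669 + 359599) - 289292) = 9 + (-925854 - 2770059)*(1/(-327141 + 359599) - 289292) = 9 - 3695913*(1/32458 - 289292) = 9 - 3695913*(-9389839735/32458) = 9 + 34704030744503055/32458 = 34704030744795177/32458 ≈ 1.0692e+12)
c/(-9449148) = (34704030744795177/32458)/(-9449148) = (34704030744795177/32458)*(-1/9449148) = -11568010248265059/102233481928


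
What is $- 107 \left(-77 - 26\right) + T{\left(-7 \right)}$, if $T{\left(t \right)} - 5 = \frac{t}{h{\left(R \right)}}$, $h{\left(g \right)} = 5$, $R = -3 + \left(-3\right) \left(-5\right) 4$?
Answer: $\frac{55123}{5} \approx 11025.0$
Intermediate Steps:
$R = 57$ ($R = -3 + 15 \cdot 4 = -3 + 60 = 57$)
$T{\left(t \right)} = 5 + \frac{t}{5}$
$- 107 \left(-77 - 26\right) + T{\left(-7 \right)} = - 107 \left(-77 - 26\right) + \left(5 + \frac{1}{5} \left(-7\right)\right) = - 107 \left(-77 - 26\right) + \left(5 - \frac{7}{5}\right) = \left(-107\right) \left(-103\right) + \frac{18}{5} = 11021 + \frac{18}{5} = \frac{55123}{5}$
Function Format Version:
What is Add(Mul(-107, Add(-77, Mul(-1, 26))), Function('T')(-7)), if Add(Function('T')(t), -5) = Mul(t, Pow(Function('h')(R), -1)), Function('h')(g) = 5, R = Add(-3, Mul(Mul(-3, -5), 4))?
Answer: Rational(55123, 5) ≈ 11025.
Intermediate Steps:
R = 57 (R = Add(-3, Mul(15, 4)) = Add(-3, 60) = 57)
Function('T')(t) = Add(5, Mul(Rational(1, 5), t)) (Function('T')(t) = Add(5, Mul(t, Pow(5, -1))) = Add(5, Mul(t, Rational(1, 5))) = Add(5, Mul(Rational(1, 5), t)))
Add(Mul(-107, Add(-77, Mul(-1, 26))), Function('T')(-7)) = Add(Mul(-107, Add(-77, Mul(-1, 26))), Add(5, Mul(Rational(1, 5), -7))) = Add(Mul(-107, Add(-77, -26)), Add(5, Rational(-7, 5))) = Add(Mul(-107, -103), Rational(18, 5)) = Add(11021, Rational(18, 5)) = Rational(55123, 5)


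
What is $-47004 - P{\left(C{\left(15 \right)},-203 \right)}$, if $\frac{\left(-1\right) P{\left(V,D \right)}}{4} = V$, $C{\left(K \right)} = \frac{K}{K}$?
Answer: $-47000$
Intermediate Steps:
$C{\left(K \right)} = 1$
$P{\left(V,D \right)} = - 4 V$
$-47004 - P{\left(C{\left(15 \right)},-203 \right)} = -47004 - \left(-4\right) 1 = -47004 - -4 = -47004 + 4 = -47000$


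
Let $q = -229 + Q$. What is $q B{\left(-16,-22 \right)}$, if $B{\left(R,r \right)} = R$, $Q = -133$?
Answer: $5792$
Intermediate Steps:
$q = -362$ ($q = -229 - 133 = -362$)
$q B{\left(-16,-22 \right)} = \left(-362\right) \left(-16\right) = 5792$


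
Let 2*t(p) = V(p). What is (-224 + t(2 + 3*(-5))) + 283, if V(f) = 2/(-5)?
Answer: 294/5 ≈ 58.800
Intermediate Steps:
V(f) = -⅖ (V(f) = 2*(-⅕) = -⅖)
t(p) = -⅕ (t(p) = (½)*(-⅖) = -⅕)
(-224 + t(2 + 3*(-5))) + 283 = (-224 - ⅕) + 283 = -1121/5 + 283 = 294/5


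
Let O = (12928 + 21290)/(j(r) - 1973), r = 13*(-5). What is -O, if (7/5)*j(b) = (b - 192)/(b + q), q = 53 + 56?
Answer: 10539144/608969 ≈ 17.307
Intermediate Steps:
r = -65
q = 109
j(b) = 5*(-192 + b)/(7*(109 + b)) (j(b) = 5*((b - 192)/(b + 109))/7 = 5*((-192 + b)/(109 + b))/7 = 5*(-192 + b)/(7*(109 + b)))
O = -10539144/608969 (O = (12928 + 21290)/(5*(-192 - 65)/(7*(109 - 65)) - 1973) = 34218/((5/7)*(-257)/44 - 1973) = 34218/((5/7)*(1/44)*(-257) - 1973) = 34218/(-1285/308 - 1973) = 34218/(-608969/308) = 34218*(-308/608969) = -10539144/608969 ≈ -17.307)
-O = -1*(-10539144/608969) = 10539144/608969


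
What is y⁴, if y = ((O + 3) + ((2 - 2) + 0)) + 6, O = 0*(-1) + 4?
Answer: 28561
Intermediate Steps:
O = 4 (O = 0 + 4 = 4)
y = 13 (y = ((4 + 3) + ((2 - 2) + 0)) + 6 = (7 + (0 + 0)) + 6 = (7 + 0) + 6 = 7 + 6 = 13)
y⁴ = 13⁴ = 28561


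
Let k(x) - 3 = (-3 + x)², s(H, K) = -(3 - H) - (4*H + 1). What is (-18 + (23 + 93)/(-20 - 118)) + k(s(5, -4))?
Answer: 32303/69 ≈ 468.16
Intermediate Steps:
s(H, K) = -4 - 3*H (s(H, K) = (-3 + H) - (1 + 4*H) = (-3 + H) + (-1 - 4*H) = -4 - 3*H)
k(x) = 3 + (-3 + x)²
(-18 + (23 + 93)/(-20 - 118)) + k(s(5, -4)) = (-18 + (23 + 93)/(-20 - 118)) + (3 + (-3 + (-4 - 3*5))²) = (-18 + 116/(-138)) + (3 + (-3 + (-4 - 15))²) = (-18 + 116*(-1/138)) + (3 + (-3 - 19)²) = (-18 - 58/69) + (3 + (-22)²) = -1300/69 + (3 + 484) = -1300/69 + 487 = 32303/69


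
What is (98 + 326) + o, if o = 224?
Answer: 648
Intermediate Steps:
(98 + 326) + o = (98 + 326) + 224 = 424 + 224 = 648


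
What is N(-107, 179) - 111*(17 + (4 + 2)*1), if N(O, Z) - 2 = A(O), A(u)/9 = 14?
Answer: -2425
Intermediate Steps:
A(u) = 126 (A(u) = 9*14 = 126)
N(O, Z) = 128 (N(O, Z) = 2 + 126 = 128)
N(-107, 179) - 111*(17 + (4 + 2)*1) = 128 - 111*(17 + (4 + 2)*1) = 128 - 111*(17 + 6*1) = 128 - 111*(17 + 6) = 128 - 111*23 = 128 - 2553 = -2425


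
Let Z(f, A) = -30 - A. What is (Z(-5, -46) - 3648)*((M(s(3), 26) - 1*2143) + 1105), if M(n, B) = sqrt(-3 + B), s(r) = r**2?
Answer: 3770016 - 3632*sqrt(23) ≈ 3.7526e+6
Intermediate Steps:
(Z(-5, -46) - 3648)*((M(s(3), 26) - 1*2143) + 1105) = ((-30 - 1*(-46)) - 3648)*((sqrt(-3 + 26) - 1*2143) + 1105) = ((-30 + 46) - 3648)*((sqrt(23) - 2143) + 1105) = (16 - 3648)*((-2143 + sqrt(23)) + 1105) = -3632*(-1038 + sqrt(23)) = 3770016 - 3632*sqrt(23)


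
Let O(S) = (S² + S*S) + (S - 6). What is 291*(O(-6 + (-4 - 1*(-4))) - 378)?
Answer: -92538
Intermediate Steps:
O(S) = -6 + S + 2*S² (O(S) = (S² + S²) + (-6 + S) = 2*S² + (-6 + S) = -6 + S + 2*S²)
291*(O(-6 + (-4 - 1*(-4))) - 378) = 291*((-6 + (-6 + (-4 - 1*(-4))) + 2*(-6 + (-4 - 1*(-4)))²) - 378) = 291*((-6 + (-6 + (-4 + 4)) + 2*(-6 + (-4 + 4))²) - 378) = 291*((-6 + (-6 + 0) + 2*(-6 + 0)²) - 378) = 291*((-6 - 6 + 2*(-6)²) - 378) = 291*((-6 - 6 + 2*36) - 378) = 291*((-6 - 6 + 72) - 378) = 291*(60 - 378) = 291*(-318) = -92538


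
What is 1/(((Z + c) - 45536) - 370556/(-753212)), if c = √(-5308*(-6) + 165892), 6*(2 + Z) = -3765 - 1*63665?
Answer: -1811843017032693/102862601392465812796 - 319122178281*√49435/514313006962329063980 ≈ -1.7752e-5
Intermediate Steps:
Z = -33721/3 (Z = -2 + (-3765 - 1*63665)/6 = -2 + (-3765 - 63665)/6 = -2 + (⅙)*(-67430) = -2 - 33715/3 = -33721/3 ≈ -11240.)
c = 2*√49435 (c = √(31848 + 165892) = √197740 = 2*√49435 ≈ 444.68)
1/(((Z + c) - 45536) - 370556/(-753212)) = 1/(((-33721/3 + 2*√49435) - 45536) - 370556/(-753212)) = 1/((-170329/3 + 2*√49435) - 370556*(-1/753212)) = 1/((-170329/3 + 2*√49435) + 92639/188303) = 1/(-32073183770/564909 + 2*√49435)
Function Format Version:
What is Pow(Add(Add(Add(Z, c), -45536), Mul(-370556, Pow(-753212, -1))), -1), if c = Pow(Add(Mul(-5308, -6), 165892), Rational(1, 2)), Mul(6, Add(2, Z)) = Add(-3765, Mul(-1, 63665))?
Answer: Add(Rational(-1811843017032693, 102862601392465812796), Mul(Rational(-319122178281, 514313006962329063980), Pow(49435, Rational(1, 2)))) ≈ -1.7752e-5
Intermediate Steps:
Z = Rational(-33721, 3) (Z = Add(-2, Mul(Rational(1, 6), Add(-3765, Mul(-1, 63665)))) = Add(-2, Mul(Rational(1, 6), Add(-3765, -63665))) = Add(-2, Mul(Rational(1, 6), -67430)) = Add(-2, Rational(-33715, 3)) = Rational(-33721, 3) ≈ -11240.)
c = Mul(2, Pow(49435, Rational(1, 2))) (c = Pow(Add(31848, 165892), Rational(1, 2)) = Pow(197740, Rational(1, 2)) = Mul(2, Pow(49435, Rational(1, 2))) ≈ 444.68)
Pow(Add(Add(Add(Z, c), -45536), Mul(-370556, Pow(-753212, -1))), -1) = Pow(Add(Add(Add(Rational(-33721, 3), Mul(2, Pow(49435, Rational(1, 2)))), -45536), Mul(-370556, Pow(-753212, -1))), -1) = Pow(Add(Add(Rational(-170329, 3), Mul(2, Pow(49435, Rational(1, 2)))), Mul(-370556, Rational(-1, 753212))), -1) = Pow(Add(Add(Rational(-170329, 3), Mul(2, Pow(49435, Rational(1, 2)))), Rational(92639, 188303)), -1) = Pow(Add(Rational(-32073183770, 564909), Mul(2, Pow(49435, Rational(1, 2)))), -1)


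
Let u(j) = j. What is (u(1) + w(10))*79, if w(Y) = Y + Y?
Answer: 1659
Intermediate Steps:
w(Y) = 2*Y
(u(1) + w(10))*79 = (1 + 2*10)*79 = (1 + 20)*79 = 21*79 = 1659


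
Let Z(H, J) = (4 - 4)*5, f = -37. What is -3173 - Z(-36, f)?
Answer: -3173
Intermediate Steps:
Z(H, J) = 0 (Z(H, J) = 0*5 = 0)
-3173 - Z(-36, f) = -3173 - 1*0 = -3173 + 0 = -3173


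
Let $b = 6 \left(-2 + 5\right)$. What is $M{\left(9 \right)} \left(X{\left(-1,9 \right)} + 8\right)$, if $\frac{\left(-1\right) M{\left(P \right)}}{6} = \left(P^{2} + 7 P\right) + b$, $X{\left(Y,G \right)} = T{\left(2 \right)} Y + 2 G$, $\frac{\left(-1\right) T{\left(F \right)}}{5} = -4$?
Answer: $-5832$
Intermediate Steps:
$T{\left(F \right)} = 20$ ($T{\left(F \right)} = \left(-5\right) \left(-4\right) = 20$)
$b = 18$ ($b = 6 \cdot 3 = 18$)
$X{\left(Y,G \right)} = 2 G + 20 Y$ ($X{\left(Y,G \right)} = 20 Y + 2 G = 2 G + 20 Y$)
$M{\left(P \right)} = -108 - 42 P - 6 P^{2}$ ($M{\left(P \right)} = - 6 \left(\left(P^{2} + 7 P\right) + 18\right) = - 6 \left(18 + P^{2} + 7 P\right) = -108 - 42 P - 6 P^{2}$)
$M{\left(9 \right)} \left(X{\left(-1,9 \right)} + 8\right) = \left(-108 - 378 - 6 \cdot 9^{2}\right) \left(\left(2 \cdot 9 + 20 \left(-1\right)\right) + 8\right) = \left(-108 - 378 - 486\right) \left(\left(18 - 20\right) + 8\right) = \left(-108 - 378 - 486\right) \left(-2 + 8\right) = \left(-972\right) 6 = -5832$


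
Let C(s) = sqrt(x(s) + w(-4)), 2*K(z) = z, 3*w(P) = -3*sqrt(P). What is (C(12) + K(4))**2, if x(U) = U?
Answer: (2 + sqrt(2)*sqrt(6 - I))**2 ≈ 29.904 - 3.1507*I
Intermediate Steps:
w(P) = -sqrt(P) (w(P) = (-3*sqrt(P))/3 = -sqrt(P))
K(z) = z/2
C(s) = sqrt(s - 2*I) (C(s) = sqrt(s - sqrt(-4)) = sqrt(s - 2*I))
(C(12) + K(4))**2 = (sqrt(12 - 2*I) + (1/2)*4)**2 = (sqrt(12 - 2*I) + 2)**2 = (2 + sqrt(12 - 2*I))**2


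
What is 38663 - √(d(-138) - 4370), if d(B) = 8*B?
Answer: 38663 - I*√5474 ≈ 38663.0 - 73.986*I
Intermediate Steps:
38663 - √(d(-138) - 4370) = 38663 - √(8*(-138) - 4370) = 38663 - √(-1104 - 4370) = 38663 - √(-5474) = 38663 - I*√5474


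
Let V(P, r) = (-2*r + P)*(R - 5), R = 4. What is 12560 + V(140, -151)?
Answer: 12118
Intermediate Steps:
V(P, r) = -P + 2*r (V(P, r) = (-2*r + P)*(4 - 5) = (P - 2*r)*(-1) = -P + 2*r)
12560 + V(140, -151) = 12560 + (-1*140 + 2*(-151)) = 12560 + (-140 - 302) = 12560 - 442 = 12118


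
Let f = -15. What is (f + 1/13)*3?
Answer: -582/13 ≈ -44.769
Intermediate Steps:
(f + 1/13)*3 = (-15 + 1/13)*3 = -194/13*3 = -582/13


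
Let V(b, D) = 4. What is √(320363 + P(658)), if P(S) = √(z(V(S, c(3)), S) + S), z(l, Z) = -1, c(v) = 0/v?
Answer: √(320363 + 3*√73) ≈ 566.03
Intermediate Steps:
c(v) = 0
P(S) = √(-1 + S)
√(320363 + P(658)) = √(320363 + √(-1 + 658)) = √(320363 + √657) = √(320363 + 3*√73)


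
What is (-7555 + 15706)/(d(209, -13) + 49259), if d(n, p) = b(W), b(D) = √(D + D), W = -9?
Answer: 401510109/2426449099 - 24453*I*√2/2426449099 ≈ 0.16547 - 1.4252e-5*I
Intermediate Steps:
b(D) = √2*√D (b(D) = √(2*D) = √2*√D)
d(n, p) = 3*I*√2 (d(n, p) = √2*√(-9) = √2*(3*I) = 3*I*√2)
(-7555 + 15706)/(d(209, -13) + 49259) = (-7555 + 15706)/(3*I*√2 + 49259) = 8151/(49259 + 3*I*√2)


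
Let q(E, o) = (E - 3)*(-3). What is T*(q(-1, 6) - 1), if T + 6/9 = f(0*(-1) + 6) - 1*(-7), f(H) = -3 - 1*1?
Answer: 77/3 ≈ 25.667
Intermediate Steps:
f(H) = -4 (f(H) = -3 - 1 = -4)
q(E, o) = 9 - 3*E (q(E, o) = (-3 + E)*(-3) = 9 - 3*E)
T = 7/3 (T = -⅔ + (-4 - 1*(-7)) = -⅔ + (-4 + 7) = -⅔ + 3 = 7/3 ≈ 2.3333)
T*(q(-1, 6) - 1) = 7*((9 - 3*(-1)) - 1)/3 = 7*((9 + 3) - 1)/3 = 7*(12 - 1)/3 = (7/3)*11 = 77/3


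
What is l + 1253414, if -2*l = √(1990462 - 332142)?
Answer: 1253414 - 2*√103645 ≈ 1.2528e+6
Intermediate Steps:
l = -2*√103645 (l = -√(1990462 - 332142)/2 = -2*√103645 ≈ -643.88)
l + 1253414 = -2*√103645 + 1253414 = 1253414 - 2*√103645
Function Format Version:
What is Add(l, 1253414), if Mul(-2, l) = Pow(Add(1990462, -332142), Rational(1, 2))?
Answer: Add(1253414, Mul(-2, Pow(103645, Rational(1, 2)))) ≈ 1.2528e+6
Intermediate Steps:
l = Mul(-2, Pow(103645, Rational(1, 2))) (l = Mul(Rational(-1, 2), Pow(Add(1990462, -332142), Rational(1, 2))) = Mul(Rational(-1, 2), Pow(1658320, Rational(1, 2))) = Mul(Rational(-1, 2), Mul(4, Pow(103645, Rational(1, 2)))) = Mul(-2, Pow(103645, Rational(1, 2))) ≈ -643.88)
Add(l, 1253414) = Add(Mul(-2, Pow(103645, Rational(1, 2))), 1253414) = Add(1253414, Mul(-2, Pow(103645, Rational(1, 2))))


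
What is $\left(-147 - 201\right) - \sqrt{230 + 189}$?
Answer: $-348 - \sqrt{419} \approx -368.47$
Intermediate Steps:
$\left(-147 - 201\right) - \sqrt{230 + 189} = -348 - \sqrt{419}$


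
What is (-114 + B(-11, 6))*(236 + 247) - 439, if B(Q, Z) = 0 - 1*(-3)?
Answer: -54052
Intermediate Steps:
B(Q, Z) = 3 (B(Q, Z) = 0 + 3 = 3)
(-114 + B(-11, 6))*(236 + 247) - 439 = (-114 + 3)*(236 + 247) - 439 = -111*483 - 439 = -53613 - 439 = -54052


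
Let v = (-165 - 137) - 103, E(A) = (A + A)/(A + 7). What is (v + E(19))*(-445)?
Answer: 2334470/13 ≈ 1.7957e+5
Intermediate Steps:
E(A) = 2*A/(7 + A) (E(A) = (2*A)/(7 + A) = 2*A/(7 + A))
v = -405 (v = -302 - 103 = -405)
(v + E(19))*(-445) = (-405 + 2*19/(7 + 19))*(-445) = (-405 + 2*19/26)*(-445) = (-405 + 2*19*(1/26))*(-445) = (-405 + 19/13)*(-445) = -5246/13*(-445) = 2334470/13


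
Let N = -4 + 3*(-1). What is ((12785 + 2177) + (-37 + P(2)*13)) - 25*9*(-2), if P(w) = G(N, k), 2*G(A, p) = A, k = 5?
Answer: 30659/2 ≈ 15330.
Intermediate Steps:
N = -7 (N = -4 - 3 = -7)
G(A, p) = A/2
P(w) = -7/2 (P(w) = (1/2)*(-7) = -7/2)
((12785 + 2177) + (-37 + P(2)*13)) - 25*9*(-2) = ((12785 + 2177) + (-37 - 7/2*13)) - 25*9*(-2) = (14962 + (-37 - 91/2)) - 225*(-2) = (14962 - 165/2) - 1*(-450) = 29759/2 + 450 = 30659/2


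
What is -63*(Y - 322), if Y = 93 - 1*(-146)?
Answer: 5229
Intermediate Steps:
Y = 239 (Y = 93 + 146 = 239)
-63*(Y - 322) = -63*(239 - 322) = -63*(-83) = 5229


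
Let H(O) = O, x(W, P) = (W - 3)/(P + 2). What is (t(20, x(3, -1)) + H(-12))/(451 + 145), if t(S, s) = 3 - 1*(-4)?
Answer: -5/596 ≈ -0.0083893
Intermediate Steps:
x(W, P) = (-3 + W)/(2 + P)
t(S, s) = 7 (t(S, s) = 3 + 4 = 7)
(t(20, x(3, -1)) + H(-12))/(451 + 145) = (7 - 12)/(451 + 145) = -5/596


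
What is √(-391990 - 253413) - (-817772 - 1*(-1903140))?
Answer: -1085368 + I*√645403 ≈ -1.0854e+6 + 803.37*I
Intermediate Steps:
√(-391990 - 253413) - (-817772 - 1*(-1903140)) = √(-645403) - (-817772 + 1903140) = I*√645403 - 1*1085368 = I*√645403 - 1085368 = -1085368 + I*√645403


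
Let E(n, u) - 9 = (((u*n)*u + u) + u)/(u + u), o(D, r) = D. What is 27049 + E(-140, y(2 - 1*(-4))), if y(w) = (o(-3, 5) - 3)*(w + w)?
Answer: 32099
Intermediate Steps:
y(w) = -12*w (y(w) = (-3 - 3)*(w + w) = -12*w)
E(n, u) = 9 + (2*u + n*u²)/(2*u) (E(n, u) = 9 + (((u*n)*u + u) + u)/(u + u) = 9 + (((n*u)*u + u) + u)/((2*u)) = 9 + ((n*u² + u) + u)*(1/(2*u)) = 9 + ((u + n*u²) + u)*(1/(2*u)) = 9 + (2*u + n*u²)*(1/(2*u)) = 9 + (2*u + n*u²)/(2*u))
27049 + E(-140, y(2 - 1*(-4))) = 27049 + (10 + (½)*(-140)*(-12*(2 - 1*(-4)))) = 27049 + (10 + (½)*(-140)*(-12*(2 + 4))) = 27049 + (10 + (½)*(-140)*(-12*6)) = 27049 + (10 + (½)*(-140)*(-72)) = 27049 + (10 + 5040) = 27049 + 5050 = 32099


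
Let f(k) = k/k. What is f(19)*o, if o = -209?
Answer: -209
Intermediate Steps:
f(k) = 1
f(19)*o = 1*(-209) = -209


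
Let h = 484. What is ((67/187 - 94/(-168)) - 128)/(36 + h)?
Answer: -1996207/8168160 ≈ -0.24439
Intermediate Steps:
((67/187 - 94/(-168)) - 128)/(36 + h) = ((67/187 - 94/(-168)) - 128)/(36 + 484) = ((67*(1/187) - 94*(-1/168)) - 128)/520 = ((67/187 + 47/84) - 128)*(1/520) = (14417/15708 - 128)*(1/520) = -1996207/15708*1/520 = -1996207/8168160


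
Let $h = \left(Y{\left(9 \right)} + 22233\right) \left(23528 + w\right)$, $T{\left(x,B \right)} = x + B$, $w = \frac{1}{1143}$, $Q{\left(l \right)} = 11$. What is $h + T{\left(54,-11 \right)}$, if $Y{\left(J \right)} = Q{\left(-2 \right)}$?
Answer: $\frac{598196930369}{1143} \approx 5.2336 \cdot 10^{8}$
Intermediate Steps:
$Y{\left(J \right)} = 11$
$w = \frac{1}{1143} \approx 0.00087489$
$T{\left(x,B \right)} = B + x$
$h = \frac{598196881220}{1143}$ ($h = \left(11 + 22233\right) \left(23528 + \frac{1}{1143}\right) = 22244 \cdot \frac{26892505}{1143} = \frac{598196881220}{1143} \approx 5.2336 \cdot 10^{8}$)
$h + T{\left(54,-11 \right)} = \frac{598196881220}{1143} + \left(-11 + 54\right) = \frac{598196881220}{1143} + 43 = \frac{598196930369}{1143}$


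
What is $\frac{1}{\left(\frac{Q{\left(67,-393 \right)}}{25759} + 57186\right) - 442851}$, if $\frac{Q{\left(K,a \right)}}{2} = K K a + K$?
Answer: $- \frac{25759}{9937872955} \approx -2.592 \cdot 10^{-6}$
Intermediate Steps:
$Q{\left(K,a \right)} = 2 K + 2 a K^{2}$ ($Q{\left(K,a \right)} = 2 \left(K K a + K\right) = 2 \left(K^{2} a + K\right) = 2 \left(a K^{2} + K\right) = 2 \left(K + a K^{2}\right) = 2 K + 2 a K^{2}$)
$\frac{1}{\left(\frac{Q{\left(67,-393 \right)}}{25759} + 57186\right) - 442851} = \frac{1}{\left(\frac{2 \cdot 67 \left(1 + 67 \left(-393\right)\right)}{25759} + 57186\right) - 442851} = \frac{1}{\left(2 \cdot 67 \left(1 - 26331\right) \frac{1}{25759} + 57186\right) - 442851} = \frac{1}{\left(2 \cdot 67 \left(-26330\right) \frac{1}{25759} + 57186\right) - 442851} = \frac{1}{\left(\left(-3528220\right) \frac{1}{25759} + 57186\right) - 442851} = \frac{1}{\left(- \frac{3528220}{25759} + 57186\right) - 442851} = \frac{1}{\frac{1469525954}{25759} - 442851} = \frac{1}{- \frac{9937872955}{25759}} = - \frac{25759}{9937872955}$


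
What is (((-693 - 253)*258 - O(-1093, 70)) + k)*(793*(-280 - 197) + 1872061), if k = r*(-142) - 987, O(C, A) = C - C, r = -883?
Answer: -178761552200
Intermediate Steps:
O(C, A) = 0
k = 124399 (k = -883*(-142) - 987 = 125386 - 987 = 124399)
(((-693 - 253)*258 - O(-1093, 70)) + k)*(793*(-280 - 197) + 1872061) = (((-693 - 253)*258 - 1*0) + 124399)*(793*(-280 - 197) + 1872061) = ((-946*258 + 0) + 124399)*(793*(-477) + 1872061) = ((-244068 + 0) + 124399)*(-378261 + 1872061) = (-244068 + 124399)*1493800 = -119669*1493800 = -178761552200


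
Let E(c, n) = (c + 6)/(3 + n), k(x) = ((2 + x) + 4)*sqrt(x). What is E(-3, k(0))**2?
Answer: 1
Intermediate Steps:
k(x) = sqrt(x)*(6 + x) (k(x) = (6 + x)*sqrt(x) = sqrt(x)*(6 + x))
E(c, n) = (6 + c)/(3 + n)
E(-3, k(0))**2 = ((6 - 3)/(3 + sqrt(0)*(6 + 0)))**2 = (3/(3 + 0*6))**2 = (3/(3 + 0))**2 = (3/3)**2 = ((1/3)*3)**2 = 1**2 = 1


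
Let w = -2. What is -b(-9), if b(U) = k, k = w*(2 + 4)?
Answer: 12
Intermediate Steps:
k = -12 (k = -2*(2 + 4) = -2*6 = -12)
b(U) = -12
-b(-9) = -1*(-12) = 12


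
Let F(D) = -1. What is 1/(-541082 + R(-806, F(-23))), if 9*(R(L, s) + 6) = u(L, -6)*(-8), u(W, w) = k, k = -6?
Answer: -3/1623248 ≈ -1.8481e-6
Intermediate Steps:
u(W, w) = -6
R(L, s) = -⅔ (R(L, s) = -6 + (-6*(-8))/9 = -6 + (⅑)*48 = -6 + 16/3 = -⅔)
1/(-541082 + R(-806, F(-23))) = 1/(-541082 - ⅔) = 1/(-1623248/3) = -3/1623248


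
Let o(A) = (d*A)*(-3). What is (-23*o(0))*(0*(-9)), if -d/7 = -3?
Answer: 0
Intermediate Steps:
d = 21 (d = -7*(-3) = 21)
o(A) = -63*A (o(A) = (21*A)*(-3) = -63*A)
(-23*o(0))*(0*(-9)) = (-(-1449)*0)*(0*(-9)) = -23*0*0 = 0*0 = 0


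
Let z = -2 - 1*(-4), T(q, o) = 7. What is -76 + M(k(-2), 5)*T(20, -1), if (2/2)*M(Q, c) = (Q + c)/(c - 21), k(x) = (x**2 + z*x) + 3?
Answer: -159/2 ≈ -79.500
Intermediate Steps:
z = 2 (z = -2 + 4 = 2)
k(x) = 3 + x**2 + 2*x (k(x) = (x**2 + 2*x) + 3 = 3 + x**2 + 2*x)
M(Q, c) = (Q + c)/(-21 + c) (M(Q, c) = (Q + c)/(c - 21) = (Q + c)/(-21 + c))
-76 + M(k(-2), 5)*T(20, -1) = -76 + (((3 + (-2)**2 + 2*(-2)) + 5)/(-21 + 5))*7 = -76 + (((3 + 4 - 4) + 5)/(-16))*7 = -76 - (3 + 5)/16*7 = -76 - 1/16*8*7 = -76 - 1/2*7 = -76 - 7/2 = -159/2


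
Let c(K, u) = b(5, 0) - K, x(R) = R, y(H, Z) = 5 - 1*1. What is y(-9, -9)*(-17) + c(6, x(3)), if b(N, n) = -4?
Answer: -78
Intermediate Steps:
y(H, Z) = 4 (y(H, Z) = 5 - 1 = 4)
c(K, u) = -4 - K
y(-9, -9)*(-17) + c(6, x(3)) = 4*(-17) + (-4 - 1*6) = -68 + (-4 - 6) = -68 - 10 = -78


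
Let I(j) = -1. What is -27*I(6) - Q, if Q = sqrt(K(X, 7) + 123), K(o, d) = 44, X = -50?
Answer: 27 - sqrt(167) ≈ 14.077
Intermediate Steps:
Q = sqrt(167) (Q = sqrt(44 + 123) = sqrt(167) ≈ 12.923)
-27*I(6) - Q = -27*(-1) - sqrt(167) = 27 - sqrt(167)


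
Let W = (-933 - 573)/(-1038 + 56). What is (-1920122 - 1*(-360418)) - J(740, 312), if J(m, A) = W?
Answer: -765815417/491 ≈ -1.5597e+6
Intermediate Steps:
W = 753/491 (W = -1506/(-982) = -1506*(-1/982) = 753/491 ≈ 1.5336)
J(m, A) = 753/491
(-1920122 - 1*(-360418)) - J(740, 312) = (-1920122 - 1*(-360418)) - 1*753/491 = (-1920122 + 360418) - 753/491 = -1559704 - 753/491 = -765815417/491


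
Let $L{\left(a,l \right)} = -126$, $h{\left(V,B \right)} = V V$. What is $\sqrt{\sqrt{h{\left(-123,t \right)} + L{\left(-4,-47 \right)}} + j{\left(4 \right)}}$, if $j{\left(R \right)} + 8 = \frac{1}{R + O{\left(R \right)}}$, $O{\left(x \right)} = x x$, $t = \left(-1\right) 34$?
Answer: $\frac{\sqrt{-795 + 300 \sqrt{1667}}}{10} \approx 10.702$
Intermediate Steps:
$t = -34$
$h{\left(V,B \right)} = V^{2}$
$O{\left(x \right)} = x^{2}$
$j{\left(R \right)} = -8 + \frac{1}{R + R^{2}}$
$\sqrt{\sqrt{h{\left(-123,t \right)} + L{\left(-4,-47 \right)}} + j{\left(4 \right)}} = \sqrt{\sqrt{\left(-123\right)^{2} - 126} + \frac{1 - 32 - 8 \cdot 4^{2}}{4 \left(1 + 4\right)}} = \sqrt{\sqrt{15129 - 126} + \frac{1 - 32 - 128}{4 \cdot 5}} = \sqrt{\sqrt{15003} + \frac{1}{4} \cdot \frac{1}{5} \left(1 - 32 - 128\right)} = \sqrt{3 \sqrt{1667} + \frac{1}{4} \cdot \frac{1}{5} \left(-159\right)} = \sqrt{3 \sqrt{1667} - \frac{159}{20}} = \sqrt{- \frac{159}{20} + 3 \sqrt{1667}}$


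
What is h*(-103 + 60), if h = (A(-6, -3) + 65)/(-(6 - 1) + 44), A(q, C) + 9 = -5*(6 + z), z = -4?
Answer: -1978/39 ≈ -50.718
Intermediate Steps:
A(q, C) = -19 (A(q, C) = -9 - 5*(6 - 4) = -9 - 5*2 = -9 - 10 = -19)
h = 46/39 (h = (-19 + 65)/(-(6 - 1) + 44) = 46/(-1*5 + 44) = 46/(-5 + 44) = 46/39 ≈ 1.1795)
h*(-103 + 60) = 46*(-103 + 60)/39 = (46/39)*(-43) = -1978/39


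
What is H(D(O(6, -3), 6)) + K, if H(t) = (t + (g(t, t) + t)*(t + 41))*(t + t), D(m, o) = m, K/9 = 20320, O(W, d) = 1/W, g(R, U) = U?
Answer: 4937885/27 ≈ 1.8288e+5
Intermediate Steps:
K = 182880 (K = 9*20320 = 182880)
H(t) = 2*t*(t + 2*t*(41 + t)) (H(t) = (t + (t + t)*(t + 41))*(t + t) = (t + (2*t)*(41 + t))*(2*t) = (t + 2*t*(41 + t))*(2*t) = 2*t*(t + 2*t*(41 + t)))
H(D(O(6, -3), 6)) + K = (1/6)**2*(166 + 4/6) + 182880 = (1/6)**2*(166 + 4*(1/6)) + 182880 = (166 + 2/3)/36 + 182880 = (1/36)*(500/3) + 182880 = 125/27 + 182880 = 4937885/27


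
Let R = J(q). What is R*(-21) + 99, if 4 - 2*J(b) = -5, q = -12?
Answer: 9/2 ≈ 4.5000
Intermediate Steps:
J(b) = 9/2 (J(b) = 2 - ½*(-5) = 2 + 5/2 = 9/2)
R = 9/2 ≈ 4.5000
R*(-21) + 99 = (9/2)*(-21) + 99 = -189/2 + 99 = 9/2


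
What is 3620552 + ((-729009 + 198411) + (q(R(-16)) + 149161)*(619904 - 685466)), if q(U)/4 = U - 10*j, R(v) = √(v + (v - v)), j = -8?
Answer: -9797183368 - 1048992*I ≈ -9.7972e+9 - 1.049e+6*I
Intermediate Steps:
R(v) = √v (R(v) = √(v + 0) = √v)
q(U) = 320 + 4*U (q(U) = 4*(U - 10*(-8)) = 4*(U + 80) = 4*(80 + U) = 320 + 4*U)
3620552 + ((-729009 + 198411) + (q(R(-16)) + 149161)*(619904 - 685466)) = 3620552 + ((-729009 + 198411) + ((320 + 4*√(-16)) + 149161)*(619904 - 685466)) = 3620552 + (-530598 + ((320 + 4*(4*I)) + 149161)*(-65562)) = 3620552 + (-530598 + ((320 + 16*I) + 149161)*(-65562)) = 3620552 + (-530598 + (149481 + 16*I)*(-65562)) = 3620552 + (-530598 + (-9800273322 - 1048992*I)) = 3620552 + (-9800803920 - 1048992*I) = -9797183368 - 1048992*I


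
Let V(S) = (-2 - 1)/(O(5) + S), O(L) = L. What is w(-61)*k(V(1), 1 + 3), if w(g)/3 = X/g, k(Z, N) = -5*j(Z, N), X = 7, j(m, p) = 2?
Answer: 210/61 ≈ 3.4426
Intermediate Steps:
V(S) = -3/(5 + S) (V(S) = (-2 - 1)/(5 + S) = -3/(5 + S))
k(Z, N) = -10 (k(Z, N) = -5*2 = -10)
w(g) = 21/g (w(g) = 3*(7/g) = 21/g)
w(-61)*k(V(1), 1 + 3) = (21/(-61))*(-10) = (21*(-1/61))*(-10) = -21/61*(-10) = 210/61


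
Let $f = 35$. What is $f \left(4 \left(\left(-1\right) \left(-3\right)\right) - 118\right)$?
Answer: $-3710$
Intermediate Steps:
$f \left(4 \left(\left(-1\right) \left(-3\right)\right) - 118\right) = 35 \left(4 \left(\left(-1\right) \left(-3\right)\right) - 118\right) = 35 \left(4 \cdot 3 - 118\right) = 35 \left(12 - 118\right) = 35 \left(-106\right) = -3710$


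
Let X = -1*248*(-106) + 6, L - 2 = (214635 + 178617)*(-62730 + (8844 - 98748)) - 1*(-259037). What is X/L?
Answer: -26294/60023366729 ≈ -4.3806e-7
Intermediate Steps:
L = -60023366729 (L = 2 + ((214635 + 178617)*(-62730 + (8844 - 98748)) - 1*(-259037)) = 2 + (393252*(-62730 - 89904) + 259037) = 2 + (393252*(-152634) + 259037) = 2 + (-60023625768 + 259037) = 2 - 60023366731 = -60023366729)
X = 26294 (X = -248*(-106) + 6 = 26288 + 6 = 26294)
X/L = 26294/(-60023366729) = 26294*(-1/60023366729) = -26294/60023366729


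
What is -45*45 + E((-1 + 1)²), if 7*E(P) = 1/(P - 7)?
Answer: -99226/49 ≈ -2025.0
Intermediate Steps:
E(P) = 1/(7*(-7 + P)) (E(P) = 1/(7*(P - 7)) = 1/(7*(-7 + P)))
-45*45 + E((-1 + 1)²) = -45*45 + 1/(7*(-7 + (-1 + 1)²)) = -2025 + 1/(7*(-7 + 0²)) = -2025 + 1/(7*(-7 + 0)) = -2025 + (⅐)/(-7) = -2025 + (⅐)*(-⅐) = -2025 - 1/49 = -99226/49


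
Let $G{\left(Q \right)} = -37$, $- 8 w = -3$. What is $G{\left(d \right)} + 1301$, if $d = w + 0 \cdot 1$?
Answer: $1264$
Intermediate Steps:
$w = \frac{3}{8}$ ($w = \left(- \frac{1}{8}\right) \left(-3\right) = \frac{3}{8} \approx 0.375$)
$d = \frac{3}{8}$ ($d = \frac{3}{8} + 0 \cdot 1 = \frac{3}{8} + 0 = \frac{3}{8} \approx 0.375$)
$G{\left(d \right)} + 1301 = -37 + 1301 = 1264$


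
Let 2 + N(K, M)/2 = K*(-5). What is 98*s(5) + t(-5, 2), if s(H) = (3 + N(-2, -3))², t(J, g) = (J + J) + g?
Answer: 35370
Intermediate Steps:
N(K, M) = -4 - 10*K (N(K, M) = -4 + 2*(K*(-5)) = -4 + 2*(-5*K) = -4 - 10*K)
t(J, g) = g + 2*J (t(J, g) = 2*J + g = g + 2*J)
s(H) = 361 (s(H) = (3 + (-4 - 10*(-2)))² = (3 + (-4 + 20))² = (3 + 16)² = 19² = 361)
98*s(5) + t(-5, 2) = 98*361 + (2 + 2*(-5)) = 35378 + (2 - 10) = 35378 - 8 = 35370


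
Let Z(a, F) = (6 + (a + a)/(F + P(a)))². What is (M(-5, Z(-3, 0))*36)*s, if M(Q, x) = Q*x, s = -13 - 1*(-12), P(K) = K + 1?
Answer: 14580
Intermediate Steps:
P(K) = 1 + K
s = -1 (s = -13 + 12 = -1)
Z(a, F) = (6 + 2*a/(1 + F + a))² (Z(a, F) = (6 + (a + a)/(F + (1 + a)))² = (6 + (2*a)/(1 + F + a))² = (6 + 2*a/(1 + F + a))²)
(M(-5, Z(-3, 0))*36)*s = (-20*(3 + 3*0 + 4*(-3))²/(1 + 0 - 3)²*36)*(-1) = (-20*(3 + 0 - 12)²/(-2)²*36)*(-1) = (-20*(-9)²/4*36)*(-1) = (-20*81/4*36)*(-1) = (-5*81*36)*(-1) = -405*36*(-1) = -14580*(-1) = 14580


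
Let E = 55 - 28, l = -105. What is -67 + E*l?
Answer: -2902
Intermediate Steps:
E = 27
-67 + E*l = -67 + 27*(-105) = -67 - 2835 = -2902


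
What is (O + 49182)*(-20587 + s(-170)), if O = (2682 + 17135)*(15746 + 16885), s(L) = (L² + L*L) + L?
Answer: 23955623234487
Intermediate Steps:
s(L) = L + 2*L² (s(L) = (L² + L²) + L = 2*L² + L = L + 2*L²)
O = 646648527 (O = 19817*32631 = 646648527)
(O + 49182)*(-20587 + s(-170)) = (646648527 + 49182)*(-20587 - 170*(1 + 2*(-170))) = 646697709*(-20587 - 170*(1 - 340)) = 646697709*(-20587 - 170*(-339)) = 646697709*(-20587 + 57630) = 646697709*37043 = 23955623234487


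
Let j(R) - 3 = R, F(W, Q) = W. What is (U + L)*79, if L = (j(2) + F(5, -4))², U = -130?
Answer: -2370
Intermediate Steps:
j(R) = 3 + R
L = 100 (L = ((3 + 2) + 5)² = (5 + 5)² = 10² = 100)
(U + L)*79 = (-130 + 100)*79 = -30*79 = -2370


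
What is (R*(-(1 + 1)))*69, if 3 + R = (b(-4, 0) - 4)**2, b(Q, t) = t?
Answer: -1794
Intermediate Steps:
R = 13 (R = -3 + (0 - 4)**2 = -3 + (-4)**2 = -3 + 16 = 13)
(R*(-(1 + 1)))*69 = (13*(-(1 + 1)))*69 = (13*(-1*2))*69 = (13*(-2))*69 = -26*69 = -1794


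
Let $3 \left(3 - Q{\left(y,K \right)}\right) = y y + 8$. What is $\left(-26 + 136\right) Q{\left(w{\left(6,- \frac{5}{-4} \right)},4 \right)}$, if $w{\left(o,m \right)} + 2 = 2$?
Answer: $\frac{110}{3} \approx 36.667$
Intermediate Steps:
$w{\left(o,m \right)} = 0$ ($w{\left(o,m \right)} = -2 + 2 = 0$)
$Q{\left(y,K \right)} = \frac{1}{3} - \frac{y^{2}}{3}$ ($Q{\left(y,K \right)} = 3 - \frac{y y + 8}{3} = 3 - \frac{y^{2} + 8}{3} = 3 - \frac{8 + y^{2}}{3} = 3 - \left(\frac{8}{3} + \frac{y^{2}}{3}\right) = \frac{1}{3} - \frac{y^{2}}{3}$)
$\left(-26 + 136\right) Q{\left(w{\left(6,- \frac{5}{-4} \right)},4 \right)} = \left(-26 + 136\right) \left(\frac{1}{3} - \frac{0^{2}}{3}\right) = 110 \left(\frac{1}{3} - 0\right) = 110 \left(\frac{1}{3} + 0\right) = 110 \cdot \frac{1}{3} = \frac{110}{3}$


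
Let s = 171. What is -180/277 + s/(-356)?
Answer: -111447/98612 ≈ -1.1302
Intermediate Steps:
-180/277 + s/(-356) = -180/277 + 171/(-356) = -180*1/277 + 171*(-1/356) = -180/277 - 171/356 = -111447/98612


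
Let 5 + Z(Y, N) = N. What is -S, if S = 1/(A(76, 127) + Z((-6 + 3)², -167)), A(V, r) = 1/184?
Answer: 184/31647 ≈ 0.0058141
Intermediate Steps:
A(V, r) = 1/184
Z(Y, N) = -5 + N
S = -184/31647 (S = 1/(1/184 + (-5 - 167)) = 1/(1/184 - 172) = 1/(-31647/184) = -184/31647 ≈ -0.0058141)
-S = -1*(-184/31647) = 184/31647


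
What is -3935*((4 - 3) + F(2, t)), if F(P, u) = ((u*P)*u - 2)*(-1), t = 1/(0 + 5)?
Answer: -57451/5 ≈ -11490.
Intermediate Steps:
t = 1/5 ≈ 0.20000
F(P, u) = 2 - P*u**2 (F(P, u) = ((P*u)*u - 2)*(-1) = (P*u**2 - 2)*(-1) = (-2 + P*u**2)*(-1) = 2 - P*u**2)
-3935*((4 - 3) + F(2, t)) = -3935*((4 - 3) + (2 - 1*2*(1/5)**2)) = -3935*(1 + (2 - 1*2*1/25)) = -3935*(1 + (2 - 2/25)) = -3935*(1 + 48/25) = -3935*73/25 = -57451/5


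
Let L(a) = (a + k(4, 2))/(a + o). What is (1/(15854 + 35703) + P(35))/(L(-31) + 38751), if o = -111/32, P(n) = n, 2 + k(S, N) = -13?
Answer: 68633072/75991151225 ≈ 0.00090317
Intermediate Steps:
k(S, N) = -15 (k(S, N) = -2 - 13 = -15)
o = -111/32 (o = -111*1/32 = -111/32 ≈ -3.4688)
L(a) = (-15 + a)/(-111/32 + a) (L(a) = (a - 15)/(a - 111/32) = (-15 + a)/(-111/32 + a))
(1/(15854 + 35703) + P(35))/(L(-31) + 38751) = (1/(15854 + 35703) + 35)/(32*(-15 - 31)/(-111 + 32*(-31)) + 38751) = (1/51557 + 35)/(32*(-46)/(-111 - 992) + 38751) = (1/51557 + 35)/(32*(-46)/(-1103) + 38751) = 1804496/(51557*(32*(-1/1103)*(-46) + 38751)) = 1804496/(51557*(1472/1103 + 38751)) = 1804496/(51557*(42743825/1103)) = (1804496/51557)*(1103/42743825) = 68633072/75991151225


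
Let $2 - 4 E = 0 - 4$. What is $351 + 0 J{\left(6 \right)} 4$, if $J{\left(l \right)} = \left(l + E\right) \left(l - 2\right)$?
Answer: $351$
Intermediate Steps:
$E = \frac{3}{2}$ ($E = \frac{1}{2} - \frac{0 - 4}{4} = \frac{1}{2} - -1 = \frac{1}{2} + 1 = \frac{3}{2} \approx 1.5$)
$J{\left(l \right)} = \left(-2 + l\right) \left(\frac{3}{2} + l\right)$ ($J{\left(l \right)} = \left(l + \frac{3}{2}\right) \left(l - 2\right) = \left(\frac{3}{2} + l\right) \left(l + \left(-4 + 2\right)\right) = \left(\frac{3}{2} + l\right) \left(l - 2\right) = \left(\frac{3}{2} + l\right) \left(-2 + l\right) = \left(-2 + l\right) \left(\frac{3}{2} + l\right)$)
$351 + 0 J{\left(6 \right)} 4 = 351 + 0 \left(-3 + 6^{2} - 3\right) 4 = 351 + 0 \left(-3 + 36 - 3\right) 4 = 351 + 0 \cdot 30 \cdot 4 = 351 + 0 \cdot 4 = 351 + 0 = 351$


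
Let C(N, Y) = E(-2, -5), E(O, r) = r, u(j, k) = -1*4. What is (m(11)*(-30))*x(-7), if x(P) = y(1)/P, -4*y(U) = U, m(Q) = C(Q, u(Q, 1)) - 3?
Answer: 60/7 ≈ 8.5714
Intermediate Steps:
u(j, k) = -4
C(N, Y) = -5
m(Q) = -8 (m(Q) = -5 - 3 = -8)
y(U) = -U/4
x(P) = -1/(4*P) (x(P) = (-1/4*1)/P = -1/(4*P))
(m(11)*(-30))*x(-7) = (-8*(-30))*(-1/4/(-7)) = 240*(-1/4*(-1/7)) = 240*(1/28) = 60/7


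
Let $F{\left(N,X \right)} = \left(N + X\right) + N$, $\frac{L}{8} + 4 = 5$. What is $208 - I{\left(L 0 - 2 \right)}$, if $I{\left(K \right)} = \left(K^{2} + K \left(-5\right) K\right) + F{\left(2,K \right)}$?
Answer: $222$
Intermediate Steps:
$L = 8$ ($L = -32 + 8 \cdot 5 = -32 + 40 = 8$)
$F{\left(N,X \right)} = X + 2 N$
$I{\left(K \right)} = 4 + K - 4 K^{2}$ ($I{\left(K \right)} = \left(K^{2} + K \left(-5\right) K\right) + \left(K + 2 \cdot 2\right) = \left(K^{2} + - 5 K K\right) + \left(K + 4\right) = \left(K^{2} - 5 K^{2}\right) + \left(4 + K\right) = - 4 K^{2} + \left(4 + K\right) = 4 + K - 4 K^{2}$)
$208 - I{\left(L 0 - 2 \right)} = 208 - \left(4 + \left(8 \cdot 0 - 2\right) - 4 \left(8 \cdot 0 - 2\right)^{2}\right) = 208 - \left(4 + \left(0 - 2\right) - 4 \left(0 - 2\right)^{2}\right) = 208 - \left(4 - 2 - 4 \left(-2\right)^{2}\right) = 208 - \left(4 - 2 - 16\right) = 208 - -14 = 208 + 14 = 222$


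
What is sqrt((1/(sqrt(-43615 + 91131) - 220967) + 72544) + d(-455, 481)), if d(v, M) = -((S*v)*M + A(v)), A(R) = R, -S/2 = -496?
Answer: sqrt(47988985292752 - 434354318*sqrt(11879))/sqrt(220967 - 2*sqrt(11879)) ≈ 14737.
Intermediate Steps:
S = 992 (S = -2*(-496) = 992)
d(v, M) = -v - 992*M*v (d(v, M) = -((992*v)*M + v) = -(992*M*v + v) = -(v + 992*M*v) = -v - 992*M*v)
sqrt((1/(sqrt(-43615 + 91131) - 220967) + 72544) + d(-455, 481)) = sqrt((1/(sqrt(-43615 + 91131) - 220967) + 72544) - 455*(-1 - 992*481)) = sqrt((1/(sqrt(47516) - 220967) + 72544) - 455*(-1 - 477152)) = sqrt((1/(2*sqrt(11879) - 220967) + 72544) - 455*(-477153)) = sqrt((1/(-220967 + 2*sqrt(11879)) + 72544) + 217104615) = sqrt((72544 + 1/(-220967 + 2*sqrt(11879))) + 217104615) = sqrt(217177159 + 1/(-220967 + 2*sqrt(11879)))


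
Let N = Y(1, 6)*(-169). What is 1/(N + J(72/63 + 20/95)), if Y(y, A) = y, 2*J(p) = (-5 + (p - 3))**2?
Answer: -17689/2598713 ≈ -0.0068068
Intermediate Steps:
J(p) = (-8 + p)**2/2 (J(p) = (-5 + (p - 3))**2/2 = (-5 + (-3 + p))**2/2 = (-8 + p)**2/2)
N = -169 (N = 1*(-169) = -169)
1/(N + J(72/63 + 20/95)) = 1/(-169 + (-8 + (72/63 + 20/95))**2/2) = 1/(-169 + (-8 + (72*(1/63) + 20*(1/95)))**2/2) = 1/(-169 + (-8 + (8/7 + 4/19))**2/2) = 1/(-169 + (-8 + 180/133)**2/2) = 1/(-169 + (-884/133)**2/2) = 1/(-169 + (1/2)*(781456/17689)) = 1/(-169 + 390728/17689) = 1/(-2598713/17689) = -17689/2598713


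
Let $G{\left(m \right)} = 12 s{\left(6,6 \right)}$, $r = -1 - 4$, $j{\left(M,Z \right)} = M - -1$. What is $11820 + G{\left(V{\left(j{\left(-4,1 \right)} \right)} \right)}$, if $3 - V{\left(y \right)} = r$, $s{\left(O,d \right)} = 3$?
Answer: $11856$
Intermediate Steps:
$j{\left(M,Z \right)} = 1 + M$ ($j{\left(M,Z \right)} = M + 1 = 1 + M$)
$r = -5$
$V{\left(y \right)} = 8$ ($V{\left(y \right)} = 3 - -5 = 3 + 5 = 8$)
$G{\left(m \right)} = 36$ ($G{\left(m \right)} = 12 \cdot 3 = 36$)
$11820 + G{\left(V{\left(j{\left(-4,1 \right)} \right)} \right)} = 11820 + 36 = 11856$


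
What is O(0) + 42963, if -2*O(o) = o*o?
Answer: 42963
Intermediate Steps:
O(o) = -o**2/2 (O(o) = -o*o/2 = -o**2/2)
O(0) + 42963 = -1/2*0**2 + 42963 = -1/2*0 + 42963 = 0 + 42963 = 42963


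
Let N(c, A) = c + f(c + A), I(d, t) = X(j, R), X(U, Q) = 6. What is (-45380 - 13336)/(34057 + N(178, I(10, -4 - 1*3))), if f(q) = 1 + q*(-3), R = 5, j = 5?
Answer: -699/401 ≈ -1.7431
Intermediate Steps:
f(q) = 1 - 3*q
I(d, t) = 6
N(c, A) = 1 - 3*A - 2*c (N(c, A) = c + (1 - 3*(c + A)) = c + (1 - 3*(A + c)) = c + (1 + (-3*A - 3*c)) = c + (1 - 3*A - 3*c) = 1 - 3*A - 2*c)
(-45380 - 13336)/(34057 + N(178, I(10, -4 - 1*3))) = (-45380 - 13336)/(34057 + (1 - 3*6 - 2*178)) = -58716/(34057 + (1 - 18 - 356)) = -58716/(34057 - 373) = -58716/33684 = -58716*1/33684 = -699/401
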